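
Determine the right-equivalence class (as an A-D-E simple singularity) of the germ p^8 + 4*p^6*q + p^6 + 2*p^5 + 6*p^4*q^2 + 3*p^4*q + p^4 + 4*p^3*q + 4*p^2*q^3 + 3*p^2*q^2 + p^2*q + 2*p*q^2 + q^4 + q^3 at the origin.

D_{5}

The Hessian of f at 0 has rank 0. Corank 2; j^3 = q*(p + q)^2 has shape L^2 M (L != M), so D-series; mu = 5 gives D_5.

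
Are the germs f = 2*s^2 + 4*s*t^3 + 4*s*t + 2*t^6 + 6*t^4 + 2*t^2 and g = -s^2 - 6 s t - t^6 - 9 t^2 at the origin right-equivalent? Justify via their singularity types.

The Hessian of f at 0 has rank 1. Corank 1: A-series; mu = 3 gives A_3. The Hessian of g at 0 has rank 1. Corank 1: A-series; mu = 5 gives A_5. f is A_3 but g is A_5, hence not right-equivalent.

No.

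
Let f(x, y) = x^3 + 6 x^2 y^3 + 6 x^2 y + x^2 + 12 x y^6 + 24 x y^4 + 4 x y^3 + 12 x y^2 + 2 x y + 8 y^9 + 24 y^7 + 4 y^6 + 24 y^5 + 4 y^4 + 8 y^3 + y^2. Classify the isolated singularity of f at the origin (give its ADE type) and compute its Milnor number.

Type A_2, Milnor number mu = 2.

The Hessian of f at 0 has rank 1. Corank 1: A-series; mu = 2 gives A_2.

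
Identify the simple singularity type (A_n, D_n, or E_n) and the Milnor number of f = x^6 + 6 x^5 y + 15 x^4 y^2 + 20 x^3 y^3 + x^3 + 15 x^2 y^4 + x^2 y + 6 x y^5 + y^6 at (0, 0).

The Hessian of f at 0 has rank 0. Corank 2; j^3 = x^2*(x + y) has shape L^2 M (L != M), so D-series; mu = 7 gives D_7.

Type D_7, Milnor number mu = 7.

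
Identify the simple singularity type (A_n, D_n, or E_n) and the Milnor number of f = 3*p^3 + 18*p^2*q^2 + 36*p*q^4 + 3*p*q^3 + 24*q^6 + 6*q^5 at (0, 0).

Type E7, Milnor number mu = 7.

The Hessian of f at 0 has rank 0. Corank 2; j^3 = 3*p^3 is a perfect cube, so E-series; the 4-jet and mu = 7 give E_7.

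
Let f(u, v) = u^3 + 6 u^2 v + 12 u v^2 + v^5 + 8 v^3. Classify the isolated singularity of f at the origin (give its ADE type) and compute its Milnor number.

The Hessian of f at 0 is [[0, 0], [0, 0]] with rank 0, so corank 2. A Groebner basis of the Jacobian ideal J(f) in C{u,v} is {v^4, u^2 + 4*u*v + 4*v^2}; counting standard monomials gives mu = 8. Corank 2; j^3 = (u + 2*v)^3 is a perfect cube, so E-series; the 5-jet and mu = 8 give E_8.

Type E8, Milnor number mu = 8.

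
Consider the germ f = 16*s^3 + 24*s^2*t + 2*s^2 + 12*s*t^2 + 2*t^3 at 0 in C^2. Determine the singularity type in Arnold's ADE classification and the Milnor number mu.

Type A_{2}, Milnor number mu = 2.

The Hessian of f at 0 is [[4, 0], [0, 0]] with rank 1, so corank 1. A Groebner basis of the Jacobian ideal J(f) in C{s,t} is {t^2, s}; counting standard monomials gives mu = 2. Corank 1: A-series; mu = 2 gives A_2.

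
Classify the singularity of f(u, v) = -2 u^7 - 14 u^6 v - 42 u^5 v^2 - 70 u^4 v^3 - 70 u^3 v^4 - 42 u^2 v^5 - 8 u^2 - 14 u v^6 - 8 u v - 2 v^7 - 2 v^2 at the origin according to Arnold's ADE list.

A_{6}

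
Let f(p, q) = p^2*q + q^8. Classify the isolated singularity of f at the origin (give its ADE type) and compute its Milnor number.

The Hessian of f at 0 is [[0, 0], [0, 0]] with rank 0, so corank 2. A Groebner basis of the Jacobian ideal J(f) in C{p,q} is {p^2/8 + q^7, p^3, p*q}; counting standard monomials gives mu = 9. Corank 2; j^3 = p^2*q has shape L^2 M (L != M), so D-series; mu = 9 gives D_9.

Type D9, Milnor number mu = 9.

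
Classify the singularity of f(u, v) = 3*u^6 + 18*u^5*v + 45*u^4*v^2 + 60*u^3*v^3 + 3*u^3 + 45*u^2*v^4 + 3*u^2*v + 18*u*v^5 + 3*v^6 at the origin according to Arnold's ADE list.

D_{7}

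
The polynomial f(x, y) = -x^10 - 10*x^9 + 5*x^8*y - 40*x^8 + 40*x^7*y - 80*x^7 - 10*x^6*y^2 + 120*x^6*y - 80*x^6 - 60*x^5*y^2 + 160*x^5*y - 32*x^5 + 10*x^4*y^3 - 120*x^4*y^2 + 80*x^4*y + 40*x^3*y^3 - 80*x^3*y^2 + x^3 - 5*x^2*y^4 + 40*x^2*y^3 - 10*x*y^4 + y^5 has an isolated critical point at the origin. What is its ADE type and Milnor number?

Type E8, Milnor number mu = 8.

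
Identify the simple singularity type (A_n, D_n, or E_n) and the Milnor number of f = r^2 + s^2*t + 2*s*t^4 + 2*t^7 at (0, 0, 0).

Type D8, Milnor number mu = 8.

The Hessian of f at 0 is [[0, 0, 0], [0, 0, 0], [0, 0, 2]] with rank 1, so corank 2. A Groebner basis of the Jacobian ideal J(f) in C{s,t,r} is {-s^2/6 + s*t^3, s*t + t^4, s^3, s^2*t, r}; counting standard monomials gives mu = 8. Corank 2; j^3 = s^2*t has shape L^2 M (L != M), so D-series; mu = 8 gives D_8.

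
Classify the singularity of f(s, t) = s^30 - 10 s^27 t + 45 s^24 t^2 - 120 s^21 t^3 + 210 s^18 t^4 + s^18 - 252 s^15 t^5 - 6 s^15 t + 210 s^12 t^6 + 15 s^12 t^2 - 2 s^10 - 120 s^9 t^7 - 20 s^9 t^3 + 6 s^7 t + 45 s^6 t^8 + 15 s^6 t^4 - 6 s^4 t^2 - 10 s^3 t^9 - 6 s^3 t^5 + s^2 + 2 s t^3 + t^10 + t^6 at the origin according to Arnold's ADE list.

A_{9}

The Hessian of f at 0 is [[2, 0], [0, 0]] with rank 1, so corank 1. A Groebner basis of the Jacobian ideal J(f) in C{s,t} is {s^3, s + t^3}; counting standard monomials gives mu = 9. Corank 1: A-series; mu = 9 gives A_9.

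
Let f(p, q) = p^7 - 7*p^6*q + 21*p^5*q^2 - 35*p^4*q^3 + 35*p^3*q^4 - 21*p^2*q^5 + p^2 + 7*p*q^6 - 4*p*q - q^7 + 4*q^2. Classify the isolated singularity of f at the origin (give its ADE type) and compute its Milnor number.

The Hessian of f at 0 has rank 1. Corank 1: A-series; mu = 6 gives A_6.

Type A_{6}, Milnor number mu = 6.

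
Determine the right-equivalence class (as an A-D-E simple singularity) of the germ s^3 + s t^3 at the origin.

The Hessian of f at 0 has rank 0. Corank 2; j^3 = s^3 is a perfect cube, so E-series; the 4-jet and mu = 7 give E_7.

E_{7}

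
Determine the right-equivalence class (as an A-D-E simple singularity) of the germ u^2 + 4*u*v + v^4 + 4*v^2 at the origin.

A_{3}

The Hessian of f at 0 is [[2, 4], [4, 8]] with rank 1, so corank 1. A Groebner basis of the Jacobian ideal J(f) in C{u,v} is {v^3, u + 2*v}; counting standard monomials gives mu = 3. Corank 1: A-series; mu = 3 gives A_3.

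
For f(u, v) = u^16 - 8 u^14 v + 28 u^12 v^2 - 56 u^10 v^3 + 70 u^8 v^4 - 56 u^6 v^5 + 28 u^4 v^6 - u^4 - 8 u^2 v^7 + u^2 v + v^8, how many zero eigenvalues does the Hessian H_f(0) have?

The Hessian at 0 is [[0, 0], [0, 0]] of rank 0; hence corank 2.

2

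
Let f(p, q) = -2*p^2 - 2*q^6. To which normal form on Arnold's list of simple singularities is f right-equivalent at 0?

A5

The Hessian of f at 0 is [[-4, 0], [0, 0]] with rank 1, so corank 1. A Groebner basis of the Jacobian ideal J(f) in C{p,q} is {q^5, p}; counting standard monomials gives mu = 5. Corank 1: A-series; mu = 5 gives A_5.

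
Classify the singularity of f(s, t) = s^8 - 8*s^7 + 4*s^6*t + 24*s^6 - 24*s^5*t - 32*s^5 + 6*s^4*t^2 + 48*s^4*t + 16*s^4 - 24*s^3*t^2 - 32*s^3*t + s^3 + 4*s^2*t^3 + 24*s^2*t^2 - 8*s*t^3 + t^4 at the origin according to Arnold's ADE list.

The Hessian of f at 0 has rank 0. Corank 2; j^3 = s^3 is a perfect cube, so E-series; the 4-jet and mu = 6 give E_6.

E_{6}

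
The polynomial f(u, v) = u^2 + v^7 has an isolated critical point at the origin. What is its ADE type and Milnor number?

The Hessian of f at 0 is [[2, 0], [0, 0]] with rank 1, so corank 1. A Groebner basis of the Jacobian ideal J(f) in C{u,v} is {v^6, u}; counting standard monomials gives mu = 6. Corank 1: A-series; mu = 6 gives A_6.

Type A_{6}, Milnor number mu = 6.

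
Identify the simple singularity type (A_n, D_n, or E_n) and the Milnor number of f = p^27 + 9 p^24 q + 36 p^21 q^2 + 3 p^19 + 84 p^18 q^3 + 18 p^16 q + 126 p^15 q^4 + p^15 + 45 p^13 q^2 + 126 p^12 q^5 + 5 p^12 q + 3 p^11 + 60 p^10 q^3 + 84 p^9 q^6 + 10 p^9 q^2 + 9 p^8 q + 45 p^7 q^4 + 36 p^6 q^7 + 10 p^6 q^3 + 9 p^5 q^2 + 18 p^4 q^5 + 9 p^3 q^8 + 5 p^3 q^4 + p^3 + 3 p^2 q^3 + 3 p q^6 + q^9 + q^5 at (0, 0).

Type E8, Milnor number mu = 8.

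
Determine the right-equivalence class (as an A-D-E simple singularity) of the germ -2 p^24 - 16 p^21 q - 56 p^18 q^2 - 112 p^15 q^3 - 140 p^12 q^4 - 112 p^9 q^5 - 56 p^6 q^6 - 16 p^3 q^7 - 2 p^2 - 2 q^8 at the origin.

A_{7}

The Hessian of f at 0 is [[-4, 0], [0, 0]] with rank 1, so corank 1. A Groebner basis of the Jacobian ideal J(f) in C{p,q} is {q^7, p}; counting standard monomials gives mu = 7. Corank 1: A-series; mu = 7 gives A_7.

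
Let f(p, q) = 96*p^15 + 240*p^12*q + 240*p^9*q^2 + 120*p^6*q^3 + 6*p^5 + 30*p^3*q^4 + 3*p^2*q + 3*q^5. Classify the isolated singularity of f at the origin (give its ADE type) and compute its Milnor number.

Type D_6, Milnor number mu = 6.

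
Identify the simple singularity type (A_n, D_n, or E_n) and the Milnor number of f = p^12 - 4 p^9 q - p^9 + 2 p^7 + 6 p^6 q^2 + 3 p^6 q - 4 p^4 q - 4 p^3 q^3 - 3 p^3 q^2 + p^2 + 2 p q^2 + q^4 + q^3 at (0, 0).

The Hessian of f at 0 is [[2, 0], [0, 0]] with rank 1, so corank 1. A Groebner basis of the Jacobian ideal J(f) in C{p,q} is {q^2, p}; counting standard monomials gives mu = 2. Corank 1: A-series; mu = 2 gives A_2.

Type A2, Milnor number mu = 2.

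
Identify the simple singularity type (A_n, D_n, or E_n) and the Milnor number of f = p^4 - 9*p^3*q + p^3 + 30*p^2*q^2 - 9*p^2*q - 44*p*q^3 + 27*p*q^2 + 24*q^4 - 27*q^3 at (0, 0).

Type E_7, Milnor number mu = 7.

The Hessian of f at 0 has rank 0. Corank 2; j^3 = (p - 3*q)^3 is a perfect cube, so E-series; the 4-jet and mu = 7 give E_7.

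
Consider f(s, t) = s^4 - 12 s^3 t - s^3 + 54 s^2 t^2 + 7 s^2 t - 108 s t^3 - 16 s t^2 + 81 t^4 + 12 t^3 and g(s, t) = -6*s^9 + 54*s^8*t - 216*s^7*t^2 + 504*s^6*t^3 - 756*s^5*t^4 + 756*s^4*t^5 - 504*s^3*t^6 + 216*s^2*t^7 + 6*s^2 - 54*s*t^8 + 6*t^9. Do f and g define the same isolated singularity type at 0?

No.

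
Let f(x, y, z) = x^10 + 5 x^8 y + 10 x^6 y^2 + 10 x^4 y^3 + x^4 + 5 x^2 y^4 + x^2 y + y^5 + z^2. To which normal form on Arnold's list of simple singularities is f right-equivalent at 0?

D_{6}

The Hessian of f at 0 has rank 1. Corank 2; j^3 = x^2*y has shape L^2 M (L != M), so D-series; mu = 6 gives D_6.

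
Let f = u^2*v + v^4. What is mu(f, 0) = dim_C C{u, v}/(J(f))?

5

The Hessian of f at 0 has rank 0. Corank 2; j^3 = u^2*v has shape L^2 M (L != M), so D-series; mu = 5 gives D_5.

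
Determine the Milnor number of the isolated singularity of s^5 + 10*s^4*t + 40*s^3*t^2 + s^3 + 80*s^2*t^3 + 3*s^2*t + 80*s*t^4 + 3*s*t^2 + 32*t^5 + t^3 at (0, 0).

8

The Hessian of f at 0 has rank 0. Corank 2; j^3 = (s + t)^3 is a perfect cube, so E-series; the 5-jet and mu = 8 give E_8.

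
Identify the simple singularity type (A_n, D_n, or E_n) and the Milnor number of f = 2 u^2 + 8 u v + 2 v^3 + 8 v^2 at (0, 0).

The Hessian of f at 0 has rank 1. Corank 1: A-series; mu = 2 gives A_2.

Type A_{2}, Milnor number mu = 2.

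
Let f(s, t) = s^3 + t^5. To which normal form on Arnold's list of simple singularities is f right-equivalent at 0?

E_8

The Hessian of f at 0 has rank 0. Corank 2; j^3 = s^3 is a perfect cube, so E-series; the 5-jet and mu = 8 give E_8.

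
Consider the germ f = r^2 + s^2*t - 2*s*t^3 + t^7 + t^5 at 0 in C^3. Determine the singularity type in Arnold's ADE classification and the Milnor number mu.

Type D_8, Milnor number mu = 8.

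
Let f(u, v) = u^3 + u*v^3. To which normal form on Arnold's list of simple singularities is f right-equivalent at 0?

E_{7}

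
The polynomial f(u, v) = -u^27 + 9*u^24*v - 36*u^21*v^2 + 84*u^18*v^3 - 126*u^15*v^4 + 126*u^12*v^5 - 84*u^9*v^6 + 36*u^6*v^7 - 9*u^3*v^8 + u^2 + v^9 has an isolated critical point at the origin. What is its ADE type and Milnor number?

Type A_{8}, Milnor number mu = 8.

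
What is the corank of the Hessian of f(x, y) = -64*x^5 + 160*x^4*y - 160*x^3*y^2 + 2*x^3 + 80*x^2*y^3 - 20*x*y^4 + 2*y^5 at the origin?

2

Hessian at 0 has rank 0.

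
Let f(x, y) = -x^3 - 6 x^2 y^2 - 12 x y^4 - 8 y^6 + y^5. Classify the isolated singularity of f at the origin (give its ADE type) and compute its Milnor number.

Type E_{8}, Milnor number mu = 8.

The Hessian of f at 0 is [[0, 0], [0, 0]] with rank 0, so corank 2. A Groebner basis of the Jacobian ideal J(f) in C{x,y} is {y^4, x^3, x^2/4 + x*y^2}; counting standard monomials gives mu = 8. Corank 2; j^3 = -x^3 is a perfect cube, so E-series; the 5-jet and mu = 8 give E_8.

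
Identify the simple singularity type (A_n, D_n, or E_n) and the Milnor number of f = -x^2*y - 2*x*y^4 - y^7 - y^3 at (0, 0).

The Hessian of f at 0 is [[0, 0], [0, 0]] with rank 0, so corank 2. A Groebner basis of the Jacobian ideal J(f) in C{x,y} is {y^3, x^2 + 3*y^2, x*y}; counting standard monomials gives mu = 4. Corank 2; j^3 = -y*(x^2 + y^2) splits into three distinct lines over C (the quadratic factor has nonzero discriminant), so D_4.

Type D4, Milnor number mu = 4.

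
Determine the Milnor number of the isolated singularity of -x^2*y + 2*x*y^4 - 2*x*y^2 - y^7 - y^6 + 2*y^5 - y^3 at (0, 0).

7

The Hessian of f at 0 is [[0, 0], [0, 0]] with rank 0, so corank 2. A Groebner basis of the Jacobian ideal J(f) in C{x,y} is {-x*y + y^4 - y^2, x^3 + x^2/2 + x*y + y^3 + y^2/2, x^2*y - x^2/3 - 2*x*y/3 - y^3 - y^2/3, x^2/6 + x*y^2 + x*y/3 + y^3 + y^2/6}; counting standard monomials gives mu = 7. Corank 2; j^3 = -y*(x + y)^2 has shape L^2 M (L != M), so D-series; mu = 7 gives D_7.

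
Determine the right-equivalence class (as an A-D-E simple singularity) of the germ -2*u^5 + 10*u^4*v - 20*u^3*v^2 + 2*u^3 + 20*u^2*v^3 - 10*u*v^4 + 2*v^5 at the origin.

E8

The Hessian of f at 0 has rank 0. Corank 2; j^3 = 2*u^3 is a perfect cube, so E-series; the 5-jet and mu = 8 give E_8.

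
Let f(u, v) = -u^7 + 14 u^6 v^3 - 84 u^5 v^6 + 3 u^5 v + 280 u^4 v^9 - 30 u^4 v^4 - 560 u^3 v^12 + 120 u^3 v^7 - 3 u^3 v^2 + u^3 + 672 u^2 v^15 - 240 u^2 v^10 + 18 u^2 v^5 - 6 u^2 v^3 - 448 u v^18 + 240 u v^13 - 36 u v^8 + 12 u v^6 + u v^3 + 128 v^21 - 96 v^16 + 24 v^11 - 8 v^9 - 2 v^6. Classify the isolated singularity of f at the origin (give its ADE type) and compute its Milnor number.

The Hessian of f at 0 is [[0, 0], [0, 0]] with rank 0, so corank 2. A Groebner basis of the Jacobian ideal J(f) in C{u,v} is {u^3, u*v^2, 3*u^2 + v^3}; counting standard monomials gives mu = 7. Corank 2; j^3 = u^3 is a perfect cube, so E-series; the 4-jet and mu = 7 give E_7.

Type E_{7}, Milnor number mu = 7.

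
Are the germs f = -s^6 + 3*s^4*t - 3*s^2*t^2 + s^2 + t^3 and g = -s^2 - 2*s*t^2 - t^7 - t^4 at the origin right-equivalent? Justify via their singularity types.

The Hessian of f at 0 has rank 1. Corank 1: A-series; mu = 2 gives A_2. The Hessian of g at 0 has rank 1. Corank 1: A-series; mu = 6 gives A_6. f is A_2 but g is A_6, hence not right-equivalent.

No.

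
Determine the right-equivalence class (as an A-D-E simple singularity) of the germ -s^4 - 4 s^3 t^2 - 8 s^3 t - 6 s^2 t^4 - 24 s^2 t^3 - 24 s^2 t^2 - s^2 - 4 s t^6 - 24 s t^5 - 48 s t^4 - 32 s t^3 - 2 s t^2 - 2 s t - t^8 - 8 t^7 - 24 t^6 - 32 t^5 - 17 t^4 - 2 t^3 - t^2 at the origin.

The Hessian of f at 0 has rank 1. Corank 1: A-series; mu = 3 gives A_3.

A_3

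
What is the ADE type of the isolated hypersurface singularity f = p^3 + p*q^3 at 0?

E7

The Hessian of f at 0 has rank 0. Corank 2; j^3 = p^3 is a perfect cube, so E-series; the 4-jet and mu = 7 give E_7.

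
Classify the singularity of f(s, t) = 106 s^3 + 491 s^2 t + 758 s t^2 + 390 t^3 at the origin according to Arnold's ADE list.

The Hessian of f at 0 is [[0, 0], [0, 0]] with rank 0, so corank 2. A Groebner basis of the Jacobian ideal J(f) in C{s,t} is {t^3, s^2 - 94*t^2/37, s*t + 59*t^2/37}; counting standard monomials gives mu = 4. Corank 2; j^3 = (2*s + 3*t)*(53*s^2 + 166*s*t + 130*t^2) splits into three distinct lines over C (the quadratic factor has nonzero discriminant), so D_4.

D_{4}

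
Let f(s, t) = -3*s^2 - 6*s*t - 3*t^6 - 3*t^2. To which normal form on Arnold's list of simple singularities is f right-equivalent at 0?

A_{5}

The Hessian of f at 0 is [[-6, -6], [-6, -6]] with rank 1, so corank 1. A Groebner basis of the Jacobian ideal J(f) in C{s,t} is {t^5, s + t}; counting standard monomials gives mu = 5. Corank 1: A-series; mu = 5 gives A_5.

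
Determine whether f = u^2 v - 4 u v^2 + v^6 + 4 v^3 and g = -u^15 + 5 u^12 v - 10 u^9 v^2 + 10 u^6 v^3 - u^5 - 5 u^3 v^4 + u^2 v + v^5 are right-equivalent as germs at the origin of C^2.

No.

The Hessian of f at 0 has rank 0. Corank 2; j^3 = v*(u - 2*v)^2 has shape L^2 M (L != M), so D-series; mu = 7 gives D_7. The Hessian of g at 0 has rank 0. Corank 2; j^3 = u^2*v has shape L^2 M (L != M), so D-series; mu = 6 gives D_6. f is D_7 but g is D_6, hence not right-equivalent.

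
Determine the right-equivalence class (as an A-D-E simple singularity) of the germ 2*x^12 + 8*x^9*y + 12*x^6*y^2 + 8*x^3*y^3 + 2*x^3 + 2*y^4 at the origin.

E_{6}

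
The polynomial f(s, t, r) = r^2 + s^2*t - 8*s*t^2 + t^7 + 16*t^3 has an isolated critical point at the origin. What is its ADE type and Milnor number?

Type D8, Milnor number mu = 8.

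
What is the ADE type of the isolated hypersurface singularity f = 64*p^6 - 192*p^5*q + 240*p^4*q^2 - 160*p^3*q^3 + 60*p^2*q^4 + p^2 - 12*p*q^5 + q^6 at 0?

The Hessian of f at 0 has rank 1. Corank 1: A-series; mu = 5 gives A_5.

A_{5}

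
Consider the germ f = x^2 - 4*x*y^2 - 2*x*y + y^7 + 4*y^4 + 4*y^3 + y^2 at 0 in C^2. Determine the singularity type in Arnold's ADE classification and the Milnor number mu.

The Hessian of f at 0 is [[2, -2], [-2, 2]] with rank 1, so corank 1. A Groebner basis of the Jacobian ideal J(f) in C{x,y} is {x^3 - 3*x^2*y + 3*x^2/2 - 2*x*y + x/4 - y/4, -x/2 + y^2 + y/2}; counting standard monomials gives mu = 6. Corank 1: A-series; mu = 6 gives A_6.

Type A_6, Milnor number mu = 6.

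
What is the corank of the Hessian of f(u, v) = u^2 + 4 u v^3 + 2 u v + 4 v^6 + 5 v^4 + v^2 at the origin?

The Hessian at 0 is [[2, 2], [2, 2]] of rank 1; hence corank 1.

1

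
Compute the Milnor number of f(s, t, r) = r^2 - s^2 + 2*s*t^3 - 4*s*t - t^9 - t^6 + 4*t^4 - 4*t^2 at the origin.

The Hessian of f at 0 has rank 2. Corank 1: A-series; mu = 8 gives A_8.

8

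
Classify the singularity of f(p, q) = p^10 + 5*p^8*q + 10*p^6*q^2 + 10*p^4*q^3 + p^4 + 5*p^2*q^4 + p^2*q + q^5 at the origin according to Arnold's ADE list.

D_{6}

The Hessian of f at 0 is [[0, 0], [0, 0]] with rank 0, so corank 2. A Groebner basis of the Jacobian ideal J(f) in C{p,q} is {p^2/5 + q^4, p^3, p*q}; counting standard monomials gives mu = 6. Corank 2; j^3 = p^2*q has shape L^2 M (L != M), so D-series; mu = 6 gives D_6.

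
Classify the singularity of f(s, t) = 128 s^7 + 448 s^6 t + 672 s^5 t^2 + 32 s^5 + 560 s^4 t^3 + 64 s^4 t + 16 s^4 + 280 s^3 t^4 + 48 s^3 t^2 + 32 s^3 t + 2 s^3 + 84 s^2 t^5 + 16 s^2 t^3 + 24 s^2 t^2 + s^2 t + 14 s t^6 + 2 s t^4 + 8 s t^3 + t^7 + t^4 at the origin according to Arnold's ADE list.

D_5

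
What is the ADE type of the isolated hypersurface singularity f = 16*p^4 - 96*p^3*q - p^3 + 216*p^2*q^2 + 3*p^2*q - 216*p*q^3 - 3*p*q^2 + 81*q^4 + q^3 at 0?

E6

The Hessian of f at 0 is [[0, 0], [0, 0]] with rank 0, so corank 2. A Groebner basis of the Jacobian ideal J(f) in C{p,q} is {q^4, p*q^2 - 7*q^3/6, p^2 - 2*p*q + q^2}; counting standard monomials gives mu = 6. Corank 2; j^3 = -(p - q)^3 is a perfect cube, so E-series; the 4-jet and mu = 6 give E_6.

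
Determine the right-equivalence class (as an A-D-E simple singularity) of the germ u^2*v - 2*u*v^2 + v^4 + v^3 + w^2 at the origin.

D_{5}

The Hessian of f at 0 has rank 1. Corank 2; j^3 = v*(u - v)^2 has shape L^2 M (L != M), so D-series; mu = 5 gives D_5.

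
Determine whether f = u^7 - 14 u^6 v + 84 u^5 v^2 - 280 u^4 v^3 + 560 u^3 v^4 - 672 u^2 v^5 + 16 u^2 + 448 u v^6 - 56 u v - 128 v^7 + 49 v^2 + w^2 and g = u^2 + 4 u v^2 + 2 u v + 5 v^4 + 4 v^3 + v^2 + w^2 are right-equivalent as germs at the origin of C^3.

No.

The Hessian of f at 0 has rank 2. Corank 1: A-series; mu = 6 gives A_6. The Hessian of g at 0 has rank 2. Corank 1: A-series; mu = 3 gives A_3. f is A_6 but g is A_3, hence not right-equivalent.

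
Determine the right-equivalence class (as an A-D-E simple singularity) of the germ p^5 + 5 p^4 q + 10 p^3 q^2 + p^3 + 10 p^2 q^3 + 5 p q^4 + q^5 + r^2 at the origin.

The Hessian of f at 0 has rank 1. Corank 2; j^3 = p^3 is a perfect cube, so E-series; the 5-jet and mu = 8 give E_8.

E_8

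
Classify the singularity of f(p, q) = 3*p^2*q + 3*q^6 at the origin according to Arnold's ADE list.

D_{7}

The Hessian of f at 0 has rank 0. Corank 2; j^3 = 3*p^2*q has shape L^2 M (L != M), so D-series; mu = 7 gives D_7.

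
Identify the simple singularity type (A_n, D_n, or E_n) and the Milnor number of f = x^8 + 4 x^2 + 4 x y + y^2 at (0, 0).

Type A_{7}, Milnor number mu = 7.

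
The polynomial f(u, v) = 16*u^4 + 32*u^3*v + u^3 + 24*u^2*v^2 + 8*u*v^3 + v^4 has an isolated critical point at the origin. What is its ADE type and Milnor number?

The Hessian of f at 0 has rank 0. Corank 2; j^3 = u^3 is a perfect cube, so E-series; the 4-jet and mu = 6 give E_6.

Type E_{6}, Milnor number mu = 6.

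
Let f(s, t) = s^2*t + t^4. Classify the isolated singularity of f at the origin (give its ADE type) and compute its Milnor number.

Type D5, Milnor number mu = 5.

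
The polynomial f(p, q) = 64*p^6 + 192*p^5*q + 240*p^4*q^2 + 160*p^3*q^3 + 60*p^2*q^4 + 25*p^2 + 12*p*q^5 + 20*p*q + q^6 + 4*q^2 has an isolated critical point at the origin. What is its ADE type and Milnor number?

The Hessian of f at 0 has rank 1. Corank 1: A-series; mu = 5 gives A_5.

Type A_{5}, Milnor number mu = 5.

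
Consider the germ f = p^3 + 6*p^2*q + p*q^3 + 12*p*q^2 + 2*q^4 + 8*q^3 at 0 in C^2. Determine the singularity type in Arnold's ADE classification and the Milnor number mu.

Type E7, Milnor number mu = 7.

The Hessian of f at 0 is [[0, 0], [0, 0]] with rank 0, so corank 2. A Groebner basis of the Jacobian ideal J(f) in C{p,q} is {p^3 + 6*p^2*q + 48*p^2 + 192*p*q + 192*q^2, -6*p^2 + p*q^2 - 24*p*q - 24*q^2, 3*p^2 + 12*p*q + q^3 + 12*q^2}; counting standard monomials gives mu = 7. Corank 2; j^3 = (p + 2*q)^3 is a perfect cube, so E-series; the 4-jet and mu = 7 give E_7.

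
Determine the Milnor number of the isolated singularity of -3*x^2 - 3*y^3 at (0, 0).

2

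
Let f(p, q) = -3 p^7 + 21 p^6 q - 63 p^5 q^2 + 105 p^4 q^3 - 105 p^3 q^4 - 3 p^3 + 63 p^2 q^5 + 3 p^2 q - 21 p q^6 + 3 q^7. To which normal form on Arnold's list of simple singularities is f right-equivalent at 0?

The Hessian of f at 0 has rank 0. Corank 2; j^3 = -3*p^2*(p - q) has shape L^2 M (L != M), so D-series; mu = 8 gives D_8.

D_{8}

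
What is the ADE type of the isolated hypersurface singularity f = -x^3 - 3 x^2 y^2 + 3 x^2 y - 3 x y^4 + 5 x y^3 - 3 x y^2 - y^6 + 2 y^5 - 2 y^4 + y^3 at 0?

The Hessian of f at 0 has rank 0. Corank 2; j^3 = -(x - y)^3 is a perfect cube, so E-series; the 4-jet and mu = 7 give E_7.

E_{7}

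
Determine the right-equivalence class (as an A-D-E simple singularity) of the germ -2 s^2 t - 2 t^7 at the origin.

The Hessian of f at 0 has rank 0. Corank 2; j^3 = -2*s^2*t has shape L^2 M (L != M), so D-series; mu = 8 gives D_8.

D_{8}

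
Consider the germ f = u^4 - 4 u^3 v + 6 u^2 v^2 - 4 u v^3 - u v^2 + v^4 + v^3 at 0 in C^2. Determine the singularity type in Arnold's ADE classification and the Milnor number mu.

The Hessian of f at 0 has rank 0. Corank 2; j^3 = -v^2*(u - v) has shape L^2 M (L != M), so D-series; mu = 5 gives D_5.

Type D_{5}, Milnor number mu = 5.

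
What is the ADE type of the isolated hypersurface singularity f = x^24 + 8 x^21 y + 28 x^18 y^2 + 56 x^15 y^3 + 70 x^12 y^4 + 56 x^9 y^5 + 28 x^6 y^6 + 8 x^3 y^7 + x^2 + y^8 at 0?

The Hessian of f at 0 has rank 1. Corank 1: A-series; mu = 7 gives A_7.

A_7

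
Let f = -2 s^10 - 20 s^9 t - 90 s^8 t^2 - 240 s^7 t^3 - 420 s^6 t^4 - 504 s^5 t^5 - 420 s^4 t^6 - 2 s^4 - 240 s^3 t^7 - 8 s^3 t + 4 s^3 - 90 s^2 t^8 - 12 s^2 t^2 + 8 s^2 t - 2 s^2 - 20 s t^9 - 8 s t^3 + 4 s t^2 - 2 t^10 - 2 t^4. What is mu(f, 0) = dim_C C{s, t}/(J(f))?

9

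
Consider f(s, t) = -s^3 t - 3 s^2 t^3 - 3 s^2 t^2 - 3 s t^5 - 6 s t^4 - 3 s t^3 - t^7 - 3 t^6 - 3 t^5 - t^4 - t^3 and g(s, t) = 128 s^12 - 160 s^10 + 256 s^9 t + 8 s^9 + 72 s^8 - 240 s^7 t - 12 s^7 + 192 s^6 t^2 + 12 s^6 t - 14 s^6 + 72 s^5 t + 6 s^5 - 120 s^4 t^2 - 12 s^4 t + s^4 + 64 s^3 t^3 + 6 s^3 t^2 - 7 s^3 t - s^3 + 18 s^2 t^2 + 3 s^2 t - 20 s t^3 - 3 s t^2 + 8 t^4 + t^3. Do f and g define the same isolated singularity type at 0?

Yes.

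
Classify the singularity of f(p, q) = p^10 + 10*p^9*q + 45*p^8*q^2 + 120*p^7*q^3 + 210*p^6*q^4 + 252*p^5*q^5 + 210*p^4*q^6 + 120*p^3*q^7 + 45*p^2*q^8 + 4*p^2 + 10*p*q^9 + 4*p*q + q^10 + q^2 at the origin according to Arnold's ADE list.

The Hessian of f at 0 has rank 1. Corank 1: A-series; mu = 9 gives A_9.

A_9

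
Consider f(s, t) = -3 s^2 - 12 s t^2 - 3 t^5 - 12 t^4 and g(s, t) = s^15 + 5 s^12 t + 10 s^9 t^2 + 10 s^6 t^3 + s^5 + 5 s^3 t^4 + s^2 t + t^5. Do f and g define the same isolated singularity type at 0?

The Hessian of f at 0 is [[-6, 0], [0, 0]] with rank 1, so corank 1. A Groebner basis of the Jacobian ideal J(f) in C{s,t} is {s^2, s/2 + t^2}; counting standard monomials gives mu = 4. Corank 1: A-series; mu = 4 gives A_4. The Hessian of g at 0 is [[0, 0], [0, 0]] with rank 0, so corank 2. A Groebner basis of the Jacobian ideal J(g) in C{s,t} is {s^2/5 + t^4, s^3, s*t}; counting standard monomials gives mu = 6. Corank 2; j^3 = s^2*t has shape L^2 M (L != M), so D-series; mu = 6 gives D_6. f is A_4 but g is D_6, hence not right-equivalent.

No.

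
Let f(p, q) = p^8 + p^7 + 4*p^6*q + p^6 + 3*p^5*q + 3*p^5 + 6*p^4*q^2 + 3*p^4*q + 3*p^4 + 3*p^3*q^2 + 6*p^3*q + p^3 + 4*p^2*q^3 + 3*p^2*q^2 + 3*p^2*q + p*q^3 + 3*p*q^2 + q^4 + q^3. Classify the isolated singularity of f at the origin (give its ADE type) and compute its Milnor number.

The Hessian of f at 0 is [[0, 0], [0, 0]] with rank 0, so corank 2. A Groebner basis of the Jacobian ideal J(f) in C{p,q} is {3*p^2/4 + 3*p*q/2 + q^4 + q^3/4 + 3*q^2/4, p^3 - 3*p^2/2 - 3*p*q + q^3/2 - 3*q^2/2, p^2*q + 5*p^2/4 + 5*p*q/2 - 7*q^3/12 + 5*q^2/4, -3*p^2/4 + p*q^2 - 3*p*q/2 + 3*q^3/4 - 3*q^2/4}; counting standard monomials gives mu = 7. Corank 2; j^3 = (p + q)^3 is a perfect cube, so E-series; the 4-jet and mu = 7 give E_7.

Type E_7, Milnor number mu = 7.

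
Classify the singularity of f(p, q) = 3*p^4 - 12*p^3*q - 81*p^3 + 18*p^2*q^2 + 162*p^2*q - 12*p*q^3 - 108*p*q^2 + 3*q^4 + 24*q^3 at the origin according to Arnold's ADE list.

E_6

The Hessian of f at 0 has rank 0. Corank 2; j^3 = -3*(3*p - 2*q)^3 is a perfect cube, so E-series; the 4-jet and mu = 6 give E_6.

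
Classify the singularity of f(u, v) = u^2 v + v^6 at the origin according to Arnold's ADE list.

D_7

The Hessian of f at 0 is [[0, 0], [0, 0]] with rank 0, so corank 2. A Groebner basis of the Jacobian ideal J(f) in C{u,v} is {u^2/6 + v^5, u^3, u*v}; counting standard monomials gives mu = 7. Corank 2; j^3 = u^2*v has shape L^2 M (L != M), so D-series; mu = 7 gives D_7.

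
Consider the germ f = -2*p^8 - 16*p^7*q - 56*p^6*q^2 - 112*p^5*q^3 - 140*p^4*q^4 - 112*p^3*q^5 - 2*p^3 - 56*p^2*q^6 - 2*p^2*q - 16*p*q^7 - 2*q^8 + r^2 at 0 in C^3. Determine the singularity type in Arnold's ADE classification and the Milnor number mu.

Type D_9, Milnor number mu = 9.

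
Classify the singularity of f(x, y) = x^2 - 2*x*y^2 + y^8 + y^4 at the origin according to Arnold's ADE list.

A7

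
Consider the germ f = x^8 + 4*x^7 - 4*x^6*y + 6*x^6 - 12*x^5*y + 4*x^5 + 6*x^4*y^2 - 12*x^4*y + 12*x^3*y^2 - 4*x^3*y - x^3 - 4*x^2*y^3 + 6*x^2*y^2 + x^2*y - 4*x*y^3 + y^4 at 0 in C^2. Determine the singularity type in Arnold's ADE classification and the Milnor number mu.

The Hessian of f at 0 has rank 0. Corank 2; j^3 = -x^2*(x - y) has shape L^2 M (L != M), so D-series; mu = 5 gives D_5.

Type D5, Milnor number mu = 5.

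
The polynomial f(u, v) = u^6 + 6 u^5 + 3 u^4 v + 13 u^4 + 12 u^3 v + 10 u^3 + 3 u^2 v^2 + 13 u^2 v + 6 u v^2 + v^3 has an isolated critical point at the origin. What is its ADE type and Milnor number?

Type D_{4}, Milnor number mu = 4.

The Hessian of f at 0 has rank 0. Corank 2; j^3 = (2*u + v)*(5*u^2 + 4*u*v + v^2) splits into three distinct lines over C (the quadratic factor has nonzero discriminant), so D_4.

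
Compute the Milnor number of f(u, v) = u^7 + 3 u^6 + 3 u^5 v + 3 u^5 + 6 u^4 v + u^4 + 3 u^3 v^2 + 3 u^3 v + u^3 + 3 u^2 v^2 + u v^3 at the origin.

7

The Hessian of f at 0 has rank 0. Corank 2; j^3 = u^3 is a perfect cube, so E-series; the 4-jet and mu = 7 give E_7.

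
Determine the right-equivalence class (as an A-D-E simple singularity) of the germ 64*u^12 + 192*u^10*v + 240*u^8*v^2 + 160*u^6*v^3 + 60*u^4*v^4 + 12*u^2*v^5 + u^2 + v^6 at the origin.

The Hessian of f at 0 has rank 1. Corank 1: A-series; mu = 5 gives A_5.

A_5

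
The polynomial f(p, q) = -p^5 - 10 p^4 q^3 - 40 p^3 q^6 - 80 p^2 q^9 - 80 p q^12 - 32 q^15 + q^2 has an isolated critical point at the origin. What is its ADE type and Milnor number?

Type A_4, Milnor number mu = 4.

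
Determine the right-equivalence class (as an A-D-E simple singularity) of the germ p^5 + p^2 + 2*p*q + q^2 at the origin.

A4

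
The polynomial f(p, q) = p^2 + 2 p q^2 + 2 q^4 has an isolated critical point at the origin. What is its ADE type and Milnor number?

Type A_3, Milnor number mu = 3.

The Hessian of f at 0 has rank 1. Corank 1: A-series; mu = 3 gives A_3.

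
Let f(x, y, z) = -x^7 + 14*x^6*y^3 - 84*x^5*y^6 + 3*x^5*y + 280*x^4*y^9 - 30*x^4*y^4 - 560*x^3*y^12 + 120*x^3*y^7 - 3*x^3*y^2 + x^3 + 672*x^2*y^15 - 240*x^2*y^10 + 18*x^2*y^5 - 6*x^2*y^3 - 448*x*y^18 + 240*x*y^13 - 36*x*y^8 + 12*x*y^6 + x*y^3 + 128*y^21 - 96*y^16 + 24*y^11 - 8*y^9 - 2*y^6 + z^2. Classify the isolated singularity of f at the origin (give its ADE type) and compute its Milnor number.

Type E_7, Milnor number mu = 7.

The Hessian of f at 0 is [[0, 0, 0], [0, 0, 0], [0, 0, 2]] with rank 1, so corank 2. A Groebner basis of the Jacobian ideal J(f) in C{x,y,z} is {x^3, x*y^2, 3*x^2 + y^3, z}; counting standard monomials gives mu = 7. Corank 2; j^3 = x^3 is a perfect cube, so E-series; the 4-jet and mu = 7 give E_7.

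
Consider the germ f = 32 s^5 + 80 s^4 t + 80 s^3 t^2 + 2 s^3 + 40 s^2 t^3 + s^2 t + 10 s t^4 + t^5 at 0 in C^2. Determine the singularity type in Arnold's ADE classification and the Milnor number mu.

The Hessian of f at 0 has rank 0. Corank 2; j^3 = s^2*(2*s + t) has shape L^2 M (L != M), so D-series; mu = 6 gives D_6.

Type D_{6}, Milnor number mu = 6.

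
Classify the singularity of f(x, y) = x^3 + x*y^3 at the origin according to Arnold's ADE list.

E7

The Hessian of f at 0 has rank 0. Corank 2; j^3 = x^3 is a perfect cube, so E-series; the 4-jet and mu = 7 give E_7.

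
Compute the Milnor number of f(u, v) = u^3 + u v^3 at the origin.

7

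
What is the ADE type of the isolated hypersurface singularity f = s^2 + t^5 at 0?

The Hessian of f at 0 has rank 1. Corank 1: A-series; mu = 4 gives A_4.

A_4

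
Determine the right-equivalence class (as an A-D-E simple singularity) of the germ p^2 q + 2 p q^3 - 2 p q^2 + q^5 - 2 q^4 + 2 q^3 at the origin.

The Hessian of f at 0 is [[0, 0], [0, 0]] with rank 0, so corank 2. A Groebner basis of the Jacobian ideal J(f) in C{p,q} is {q^3, p^2 + 2*q^2, p*q - q^2}; counting standard monomials gives mu = 4. Corank 2; j^3 = q*(p^2 - 2*p*q + 2*q^2) splits into three distinct lines over C (the quadratic factor has nonzero discriminant), so D_4.

D4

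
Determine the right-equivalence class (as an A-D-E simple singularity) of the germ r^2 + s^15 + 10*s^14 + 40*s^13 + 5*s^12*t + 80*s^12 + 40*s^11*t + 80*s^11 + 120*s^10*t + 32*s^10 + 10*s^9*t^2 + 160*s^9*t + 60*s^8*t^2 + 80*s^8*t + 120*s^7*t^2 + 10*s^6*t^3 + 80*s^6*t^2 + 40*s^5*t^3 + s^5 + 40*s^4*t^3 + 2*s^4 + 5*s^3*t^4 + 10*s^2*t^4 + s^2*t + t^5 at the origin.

D6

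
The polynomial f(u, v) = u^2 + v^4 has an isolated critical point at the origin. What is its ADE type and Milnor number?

The Hessian of f at 0 is [[2, 0], [0, 0]] with rank 1, so corank 1. A Groebner basis of the Jacobian ideal J(f) in C{u,v} is {v^3, u}; counting standard monomials gives mu = 3. Corank 1: A-series; mu = 3 gives A_3.

Type A_{3}, Milnor number mu = 3.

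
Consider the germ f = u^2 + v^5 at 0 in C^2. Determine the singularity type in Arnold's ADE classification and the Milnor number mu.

Type A_{4}, Milnor number mu = 4.

The Hessian of f at 0 has rank 1. Corank 1: A-series; mu = 4 gives A_4.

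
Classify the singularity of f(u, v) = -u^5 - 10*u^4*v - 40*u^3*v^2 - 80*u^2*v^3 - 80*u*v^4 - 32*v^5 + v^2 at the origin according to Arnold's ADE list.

A_4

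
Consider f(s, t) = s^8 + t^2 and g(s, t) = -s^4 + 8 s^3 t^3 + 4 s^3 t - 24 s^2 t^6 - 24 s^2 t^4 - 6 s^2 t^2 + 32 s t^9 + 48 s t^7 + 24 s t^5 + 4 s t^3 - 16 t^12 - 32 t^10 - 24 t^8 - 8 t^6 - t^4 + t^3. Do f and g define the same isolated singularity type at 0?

The Hessian of f at 0 is [[0, 0], [0, 2]] with rank 1, so corank 1. A Groebner basis of the Jacobian ideal J(f) in C{s,t} is {s^7, t}; counting standard monomials gives mu = 7. Corank 1: A-series; mu = 7 gives A_7. The Hessian of g at 0 is [[0, 0], [0, 0]] with rank 0, so corank 2. A Groebner basis of the Jacobian ideal J(g) in C{s,t} is {s^3 - 3*s^2*t, t^2}; counting standard monomials gives mu = 6. Corank 2; j^3 = t^3 is a perfect cube, so E-series; the 4-jet and mu = 6 give E_6. f is A_7 but g is E_6, hence not right-equivalent.

No.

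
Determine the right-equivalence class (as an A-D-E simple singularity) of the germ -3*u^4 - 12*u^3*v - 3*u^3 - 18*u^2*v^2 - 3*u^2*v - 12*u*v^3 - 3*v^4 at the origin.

D_5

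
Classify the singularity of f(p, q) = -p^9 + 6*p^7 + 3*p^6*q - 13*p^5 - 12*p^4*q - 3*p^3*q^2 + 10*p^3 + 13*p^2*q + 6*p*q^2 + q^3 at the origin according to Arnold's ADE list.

D_{4}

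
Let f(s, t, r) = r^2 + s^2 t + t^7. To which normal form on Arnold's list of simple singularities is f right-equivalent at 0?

D8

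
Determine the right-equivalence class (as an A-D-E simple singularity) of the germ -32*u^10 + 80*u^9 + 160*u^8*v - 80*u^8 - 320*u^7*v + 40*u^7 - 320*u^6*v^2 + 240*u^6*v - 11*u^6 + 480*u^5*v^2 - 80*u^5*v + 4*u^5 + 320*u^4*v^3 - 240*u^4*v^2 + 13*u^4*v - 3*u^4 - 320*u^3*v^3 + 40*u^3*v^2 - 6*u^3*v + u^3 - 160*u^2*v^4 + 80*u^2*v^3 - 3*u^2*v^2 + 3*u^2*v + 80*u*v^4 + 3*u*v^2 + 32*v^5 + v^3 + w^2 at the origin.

E8

The Hessian of f at 0 has rank 1. Corank 2; j^3 = (u + v)^3 is a perfect cube, so E-series; the 5-jet and mu = 8 give E_8.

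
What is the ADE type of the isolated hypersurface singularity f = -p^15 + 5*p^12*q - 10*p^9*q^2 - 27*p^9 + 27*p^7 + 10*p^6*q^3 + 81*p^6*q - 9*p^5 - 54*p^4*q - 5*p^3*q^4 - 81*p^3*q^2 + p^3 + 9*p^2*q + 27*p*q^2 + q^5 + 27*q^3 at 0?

E_8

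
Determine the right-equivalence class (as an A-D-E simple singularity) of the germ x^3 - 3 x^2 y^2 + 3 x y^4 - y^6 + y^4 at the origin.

E_{6}

The Hessian of f at 0 is [[0, 0], [0, 0]] with rank 0, so corank 2. A Groebner basis of the Jacobian ideal J(f) in C{x,y} is {x^3, x^2*y, -x^2/2 + x*y^2, y^3}; counting standard monomials gives mu = 6. Corank 2; j^3 = x^3 is a perfect cube, so E-series; the 4-jet and mu = 6 give E_6.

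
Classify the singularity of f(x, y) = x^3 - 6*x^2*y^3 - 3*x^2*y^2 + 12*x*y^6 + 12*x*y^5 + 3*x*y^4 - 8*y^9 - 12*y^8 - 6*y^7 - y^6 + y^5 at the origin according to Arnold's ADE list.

The Hessian of f at 0 has rank 0. Corank 2; j^3 = x^3 is a perfect cube, so E-series; the 5-jet and mu = 8 give E_8.

E_{8}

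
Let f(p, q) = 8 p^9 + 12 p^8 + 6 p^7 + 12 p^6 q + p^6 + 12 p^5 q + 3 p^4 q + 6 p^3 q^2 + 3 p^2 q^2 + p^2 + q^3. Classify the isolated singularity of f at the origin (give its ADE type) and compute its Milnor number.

The Hessian of f at 0 is [[2, 0], [0, 0]] with rank 1, so corank 1. A Groebner basis of the Jacobian ideal J(f) in C{p,q} is {q^2, p}; counting standard monomials gives mu = 2. Corank 1: A-series; mu = 2 gives A_2.

Type A_2, Milnor number mu = 2.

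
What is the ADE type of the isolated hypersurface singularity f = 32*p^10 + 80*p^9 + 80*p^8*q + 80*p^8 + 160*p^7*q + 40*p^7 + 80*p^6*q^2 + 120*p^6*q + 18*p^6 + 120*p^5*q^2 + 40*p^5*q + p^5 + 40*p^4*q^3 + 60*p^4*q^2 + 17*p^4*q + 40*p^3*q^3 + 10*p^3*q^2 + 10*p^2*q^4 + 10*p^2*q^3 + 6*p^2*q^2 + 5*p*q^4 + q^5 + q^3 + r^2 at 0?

E_8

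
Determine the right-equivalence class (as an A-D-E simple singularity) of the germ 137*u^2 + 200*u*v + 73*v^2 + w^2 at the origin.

A1

The Hessian of f at 0 has rank 3. Corank 0: nondegenerate Morse point, so A_1.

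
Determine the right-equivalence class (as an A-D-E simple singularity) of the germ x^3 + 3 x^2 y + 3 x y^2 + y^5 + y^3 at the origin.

E8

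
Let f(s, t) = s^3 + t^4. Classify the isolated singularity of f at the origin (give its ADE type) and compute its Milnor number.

Type E6, Milnor number mu = 6.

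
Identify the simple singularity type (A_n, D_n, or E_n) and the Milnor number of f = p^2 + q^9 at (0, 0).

Type A_{8}, Milnor number mu = 8.

The Hessian of f at 0 has rank 1. Corank 1: A-series; mu = 8 gives A_8.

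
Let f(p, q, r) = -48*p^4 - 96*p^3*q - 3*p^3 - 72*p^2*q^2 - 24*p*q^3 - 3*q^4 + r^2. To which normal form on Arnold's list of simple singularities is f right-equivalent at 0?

E6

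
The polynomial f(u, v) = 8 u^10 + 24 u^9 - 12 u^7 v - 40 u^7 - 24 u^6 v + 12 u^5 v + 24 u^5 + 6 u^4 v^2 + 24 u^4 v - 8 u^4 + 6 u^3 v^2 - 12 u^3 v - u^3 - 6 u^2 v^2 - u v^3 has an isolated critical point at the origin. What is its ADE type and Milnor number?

The Hessian of f at 0 is [[0, 0], [0, 0]] with rank 0, so corank 2. A Groebner basis of the Jacobian ideal J(f) in C{u,v} is {3*u^2/4 + v^4 + v^3/4, u^3, u^2*v - u^2/4 - v^3/12, u^2 + u*v^2 + v^3/3}; counting standard monomials gives mu = 7. Corank 2; j^3 = -u^3 is a perfect cube, so E-series; the 4-jet and mu = 7 give E_7.

Type E7, Milnor number mu = 7.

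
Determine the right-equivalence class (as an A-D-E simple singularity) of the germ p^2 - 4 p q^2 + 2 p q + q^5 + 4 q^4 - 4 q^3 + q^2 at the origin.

A_4

The Hessian of f at 0 has rank 1. Corank 1: A-series; mu = 4 gives A_4.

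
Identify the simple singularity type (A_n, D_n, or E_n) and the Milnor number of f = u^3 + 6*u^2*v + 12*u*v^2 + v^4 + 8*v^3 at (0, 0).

Type E_{6}, Milnor number mu = 6.

The Hessian of f at 0 is [[0, 0], [0, 0]] with rank 0, so corank 2. A Groebner basis of the Jacobian ideal J(f) in C{u,v} is {v^3, u^2 + 4*u*v + 4*v^2}; counting standard monomials gives mu = 6. Corank 2; j^3 = (u + 2*v)^3 is a perfect cube, so E-series; the 4-jet and mu = 6 give E_6.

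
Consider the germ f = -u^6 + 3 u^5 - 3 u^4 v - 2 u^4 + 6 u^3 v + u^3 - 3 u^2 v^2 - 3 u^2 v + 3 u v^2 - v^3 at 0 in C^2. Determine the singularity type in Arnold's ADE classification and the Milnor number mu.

The Hessian of f at 0 is [[0, 0], [0, 0]] with rank 0, so corank 2. A Groebner basis of the Jacobian ideal J(f) in C{u,v} is {u^3, u^2*v + u^2/2 - u*v + v^2/2, u^2 + u*v^2 - 2*u*v + v^2, 3*u^2/2 - 3*u*v + v^3 + 3*v^2/2}; counting standard monomials gives mu = 6. Corank 2; j^3 = (u - v)^3 is a perfect cube, so E-series; the 4-jet and mu = 6 give E_6.

Type E_6, Milnor number mu = 6.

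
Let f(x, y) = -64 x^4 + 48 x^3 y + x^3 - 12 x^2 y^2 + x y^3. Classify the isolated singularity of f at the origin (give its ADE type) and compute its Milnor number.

Type E_7, Milnor number mu = 7.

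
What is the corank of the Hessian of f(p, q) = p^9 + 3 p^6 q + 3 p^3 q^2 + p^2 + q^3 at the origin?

1

Hessian at 0 has rank 1.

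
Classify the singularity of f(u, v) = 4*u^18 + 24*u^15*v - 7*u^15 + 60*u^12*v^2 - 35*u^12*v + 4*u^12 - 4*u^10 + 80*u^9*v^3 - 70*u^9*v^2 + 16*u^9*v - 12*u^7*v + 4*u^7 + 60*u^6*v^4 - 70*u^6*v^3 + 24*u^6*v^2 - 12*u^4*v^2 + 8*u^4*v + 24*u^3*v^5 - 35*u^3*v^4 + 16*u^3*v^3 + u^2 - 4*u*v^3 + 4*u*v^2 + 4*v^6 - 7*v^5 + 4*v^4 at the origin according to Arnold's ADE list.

A_{4}

The Hessian of f at 0 is [[2, 0], [0, 0]] with rank 1, so corank 1. A Groebner basis of the Jacobian ideal J(f) in C{u,v} is {-u/2 + v^3 - v^2, u^2, u*v + u + 2*v^2}; counting standard monomials gives mu = 4. Corank 1: A-series; mu = 4 gives A_4.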